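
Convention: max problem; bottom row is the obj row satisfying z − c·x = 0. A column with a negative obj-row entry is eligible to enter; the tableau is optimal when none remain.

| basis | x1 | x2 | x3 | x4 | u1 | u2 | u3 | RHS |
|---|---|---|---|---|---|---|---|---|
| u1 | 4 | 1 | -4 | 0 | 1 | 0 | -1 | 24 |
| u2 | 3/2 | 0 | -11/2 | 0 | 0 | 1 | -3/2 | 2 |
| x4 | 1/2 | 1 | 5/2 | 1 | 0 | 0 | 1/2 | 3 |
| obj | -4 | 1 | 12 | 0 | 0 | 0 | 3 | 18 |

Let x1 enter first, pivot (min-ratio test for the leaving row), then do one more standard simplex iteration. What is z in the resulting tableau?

Ratio test on column x1 — row 1: 24/4 = 6; row 2: 2/(3/2) = 4/3; row 3: 3/(1/2) = 6. Minimum is 4/3 at row 2 (u2 leaves); pivot element 3/2.
Pivot on row 2; the obj-row RHS becomes 18 − (-4)·(4/3) = 70/3.
Next entering variable (most negative obj-row entry -8/3): x3.
Ratio test on column x3 — row 1: (56/3)/(32/3) = 7/4; row 2: entry -11/3 ≤ 0; row 3: (7/3)/(13/3) = 7/13. Minimum is 7/13 at row 3 (x4 leaves); pivot element 13/3.
After the second pivot the obj-row RHS is 70/3 − (-8/3)·(7/13) = 322/13.

322/13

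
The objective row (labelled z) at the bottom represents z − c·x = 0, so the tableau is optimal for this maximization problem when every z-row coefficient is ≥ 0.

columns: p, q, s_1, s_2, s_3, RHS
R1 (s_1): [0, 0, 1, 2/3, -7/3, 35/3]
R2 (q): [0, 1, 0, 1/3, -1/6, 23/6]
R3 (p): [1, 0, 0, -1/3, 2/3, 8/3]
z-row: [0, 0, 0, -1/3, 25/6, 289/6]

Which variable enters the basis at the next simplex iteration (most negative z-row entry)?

s_2

Negative z-row entries: s_2: -1/3.
The most negative is -1/3 in column s_2, so s_2 enters.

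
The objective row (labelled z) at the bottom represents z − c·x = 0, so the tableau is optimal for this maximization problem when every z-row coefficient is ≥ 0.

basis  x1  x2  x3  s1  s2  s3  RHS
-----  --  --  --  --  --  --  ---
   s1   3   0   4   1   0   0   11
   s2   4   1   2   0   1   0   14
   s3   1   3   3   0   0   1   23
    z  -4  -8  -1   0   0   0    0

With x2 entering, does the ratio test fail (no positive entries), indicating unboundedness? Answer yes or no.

no

Column x2 has positive entries in row(s) 2, 3, so the ratio test bounds it — not unbounded.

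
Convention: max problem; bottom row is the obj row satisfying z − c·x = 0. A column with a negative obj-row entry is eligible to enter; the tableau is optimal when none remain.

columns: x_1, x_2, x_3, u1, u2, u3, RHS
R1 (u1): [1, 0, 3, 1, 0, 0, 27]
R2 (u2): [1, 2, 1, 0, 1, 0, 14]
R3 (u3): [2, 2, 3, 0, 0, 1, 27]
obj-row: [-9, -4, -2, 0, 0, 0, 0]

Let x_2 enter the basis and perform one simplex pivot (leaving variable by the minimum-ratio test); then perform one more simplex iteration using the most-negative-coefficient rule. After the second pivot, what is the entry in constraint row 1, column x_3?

1

Ratio test on column x_2 — row 1: entry 0 ≤ 0; row 2: 14/2 = 7; row 3: 27/2 = 27/2. Minimum is 7 at row 2 (u2 leaves); pivot element 2.
Divide row 2 by 2; eliminate column x_2 from the other rows.
Second iteration: most negative obj-row entry is -7 in column x_1, so x_1 enters.
Ratio test on column x_1 — row 1: 27/1 = 27; row 2: 7/(1/2) = 14; row 3: 13/1 = 13. Minimum is 13 at row 3 (u3 leaves); pivot element 1.
Divide row 3 by 1; eliminate column x_1 from the other rows.
After both pivots, the entry at constraint row 1, column x_3 is 1.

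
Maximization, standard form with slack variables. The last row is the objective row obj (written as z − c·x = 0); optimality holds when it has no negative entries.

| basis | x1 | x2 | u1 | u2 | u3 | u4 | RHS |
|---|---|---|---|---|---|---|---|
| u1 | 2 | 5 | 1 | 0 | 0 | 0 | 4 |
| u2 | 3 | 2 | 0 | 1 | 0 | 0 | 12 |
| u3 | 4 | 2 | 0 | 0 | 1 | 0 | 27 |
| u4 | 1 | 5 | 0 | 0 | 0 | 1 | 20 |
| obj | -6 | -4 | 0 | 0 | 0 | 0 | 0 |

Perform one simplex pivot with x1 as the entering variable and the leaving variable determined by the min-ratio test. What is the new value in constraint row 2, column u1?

Ratio test on column x1 — row 1: 4/2 = 2; row 2: 12/3 = 4; row 3: 27/4 = 27/4; row 4: 20/1 = 20. Minimum is 2 at row 1 (u1 leaves); pivot element 2.
Divide row 1 by 2; eliminate column x1 from the other rows.
Row 2 update in column u1: 0 − 3·(1/2) = -3/2.

-3/2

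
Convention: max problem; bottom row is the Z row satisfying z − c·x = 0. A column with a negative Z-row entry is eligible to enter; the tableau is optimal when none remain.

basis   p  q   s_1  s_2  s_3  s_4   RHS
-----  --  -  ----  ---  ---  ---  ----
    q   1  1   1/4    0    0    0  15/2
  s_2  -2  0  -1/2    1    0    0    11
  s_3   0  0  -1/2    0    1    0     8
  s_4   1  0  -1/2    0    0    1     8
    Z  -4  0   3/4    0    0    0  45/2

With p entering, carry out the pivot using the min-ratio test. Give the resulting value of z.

Ratio test on column p — row 1: (15/2)/1 = 15/2; row 2: entry -2 ≤ 0; row 3: entry 0 ≤ 0; row 4: 8/1 = 8. Minimum is 15/2 at row 1 (q leaves); pivot element 1.
Pivot on row 1; the Z-row RHS becomes 45/2 − (-4)·(15/2) = 105/2.

105/2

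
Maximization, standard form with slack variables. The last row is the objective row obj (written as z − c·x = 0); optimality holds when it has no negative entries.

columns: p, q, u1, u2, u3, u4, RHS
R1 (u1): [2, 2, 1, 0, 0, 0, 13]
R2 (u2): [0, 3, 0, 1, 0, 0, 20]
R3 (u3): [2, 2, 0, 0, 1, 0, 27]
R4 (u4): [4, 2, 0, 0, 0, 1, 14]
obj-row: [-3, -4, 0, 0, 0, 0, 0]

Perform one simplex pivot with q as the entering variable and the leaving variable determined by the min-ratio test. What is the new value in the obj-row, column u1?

2

Ratio test on column q — row 1: 13/2 = 13/2; row 2: 20/3 = 20/3; row 3: 27/2 = 27/2; row 4: 14/2 = 7. Minimum is 13/2 at row 1 (u1 leaves); pivot element 2.
Divide row 1 by 2; eliminate column q from the other rows.
obj-row update in column u1: 0 − (-4)·(1/2) = 2.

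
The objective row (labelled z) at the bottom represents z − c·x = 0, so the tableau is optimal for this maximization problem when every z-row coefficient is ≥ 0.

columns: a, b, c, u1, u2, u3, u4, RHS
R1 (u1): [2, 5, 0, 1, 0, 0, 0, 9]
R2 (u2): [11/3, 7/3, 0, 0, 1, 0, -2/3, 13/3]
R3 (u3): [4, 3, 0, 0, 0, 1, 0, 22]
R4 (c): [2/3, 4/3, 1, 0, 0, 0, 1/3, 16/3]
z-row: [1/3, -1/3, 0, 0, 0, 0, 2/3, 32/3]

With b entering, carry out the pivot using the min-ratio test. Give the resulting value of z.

169/15

Ratio test on column b — row 1: 9/5 = 9/5; row 2: (13/3)/(7/3) = 13/7; row 3: 22/3 = 22/3; row 4: (16/3)/(4/3) = 4. Minimum is 9/5 at row 1 (u1 leaves); pivot element 5.
Pivot on row 1; the z-row RHS becomes 32/3 − (-1/3)·(9/5) = 169/15.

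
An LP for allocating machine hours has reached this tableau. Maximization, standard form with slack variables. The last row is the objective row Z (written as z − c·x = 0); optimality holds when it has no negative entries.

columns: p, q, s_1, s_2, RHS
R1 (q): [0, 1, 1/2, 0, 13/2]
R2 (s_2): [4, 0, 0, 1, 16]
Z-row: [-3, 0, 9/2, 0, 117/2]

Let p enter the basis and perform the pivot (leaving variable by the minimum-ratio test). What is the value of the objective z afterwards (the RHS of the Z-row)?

141/2

Ratio test on column p — row 1: entry 0 ≤ 0; row 2: 16/4 = 4. Minimum is 4 at row 2 (s_2 leaves); pivot element 4.
Pivot on row 2; the Z-row RHS becomes 117/2 − (-3)·4 = 141/2.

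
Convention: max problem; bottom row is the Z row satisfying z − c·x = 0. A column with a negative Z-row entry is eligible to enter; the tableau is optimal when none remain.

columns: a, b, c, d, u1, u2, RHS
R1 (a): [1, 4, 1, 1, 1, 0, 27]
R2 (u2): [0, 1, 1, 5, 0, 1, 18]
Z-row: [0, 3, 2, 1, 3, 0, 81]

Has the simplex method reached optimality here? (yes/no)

Every Z-row coefficient is ≥ 0, so the tableau is optimal.

yes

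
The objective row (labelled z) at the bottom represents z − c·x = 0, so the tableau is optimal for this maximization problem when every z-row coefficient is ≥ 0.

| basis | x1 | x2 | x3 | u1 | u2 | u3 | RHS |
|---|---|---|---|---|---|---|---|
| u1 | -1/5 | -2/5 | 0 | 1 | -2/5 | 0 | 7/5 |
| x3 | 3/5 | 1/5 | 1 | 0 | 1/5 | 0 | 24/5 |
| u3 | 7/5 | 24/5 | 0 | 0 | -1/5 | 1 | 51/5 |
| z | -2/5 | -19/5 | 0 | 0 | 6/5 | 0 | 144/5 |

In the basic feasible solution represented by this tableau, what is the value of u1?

u1 is basic (row 1); its value is the RHS of that row, 7/5.

7/5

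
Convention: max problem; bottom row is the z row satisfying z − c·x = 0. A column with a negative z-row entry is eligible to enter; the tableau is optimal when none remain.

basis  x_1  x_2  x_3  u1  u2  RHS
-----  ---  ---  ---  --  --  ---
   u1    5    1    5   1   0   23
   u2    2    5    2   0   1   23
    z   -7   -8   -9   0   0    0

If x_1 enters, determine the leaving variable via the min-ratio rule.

u1

Column x_1 entries and ratios — u1: 23/5 = 23/5; u2: 23/2 = 23/2.
Smallest ratio is 23/5 in the row of u1, so u1 leaves.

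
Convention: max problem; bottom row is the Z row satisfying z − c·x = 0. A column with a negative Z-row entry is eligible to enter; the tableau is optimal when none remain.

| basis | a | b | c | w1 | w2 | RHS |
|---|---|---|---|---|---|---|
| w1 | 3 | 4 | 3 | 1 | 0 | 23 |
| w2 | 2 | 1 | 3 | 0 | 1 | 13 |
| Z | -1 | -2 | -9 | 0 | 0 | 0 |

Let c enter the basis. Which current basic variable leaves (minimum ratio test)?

w2

Column c entries and ratios — w1: 23/3 = 23/3; w2: 13/3 = 13/3.
Smallest ratio is 13/3 in the row of w2, so w2 leaves.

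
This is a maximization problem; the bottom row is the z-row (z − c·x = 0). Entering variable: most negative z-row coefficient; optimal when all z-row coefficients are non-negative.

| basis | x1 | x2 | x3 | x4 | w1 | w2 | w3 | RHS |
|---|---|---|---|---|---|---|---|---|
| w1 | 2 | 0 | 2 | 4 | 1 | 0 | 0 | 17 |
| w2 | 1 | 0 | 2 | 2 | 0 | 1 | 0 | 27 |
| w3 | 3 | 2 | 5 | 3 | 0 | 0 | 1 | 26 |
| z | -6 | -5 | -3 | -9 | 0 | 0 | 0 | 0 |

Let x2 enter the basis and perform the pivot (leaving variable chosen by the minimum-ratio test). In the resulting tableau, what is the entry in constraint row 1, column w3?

0

Ratio test on column x2 — row 1: entry 0 ≤ 0; row 2: entry 0 ≤ 0; row 3: 26/2 = 13. Minimum is 13 at row 3 (w3 leaves); pivot element 2.
Divide row 3 by 2; eliminate column x2 from the other rows.
Row 1 update in column w3: 0 − 0·(1/2) = 0.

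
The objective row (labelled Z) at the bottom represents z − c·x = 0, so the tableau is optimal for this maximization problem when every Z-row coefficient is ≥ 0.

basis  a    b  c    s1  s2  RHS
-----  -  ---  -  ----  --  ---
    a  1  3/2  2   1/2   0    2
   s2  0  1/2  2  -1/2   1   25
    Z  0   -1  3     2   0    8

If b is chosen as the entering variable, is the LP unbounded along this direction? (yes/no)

no

Column b has positive entries in row(s) 1, 2, so the ratio test bounds it — not unbounded.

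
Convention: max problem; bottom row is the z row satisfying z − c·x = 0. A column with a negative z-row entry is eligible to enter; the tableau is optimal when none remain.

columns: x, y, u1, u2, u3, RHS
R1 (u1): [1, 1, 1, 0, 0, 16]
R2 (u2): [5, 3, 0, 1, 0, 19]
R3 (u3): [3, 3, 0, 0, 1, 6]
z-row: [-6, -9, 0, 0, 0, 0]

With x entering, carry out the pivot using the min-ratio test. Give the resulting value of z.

12

Ratio test on column x — row 1: 16/1 = 16; row 2: 19/5 = 19/5; row 3: 6/3 = 2. Minimum is 2 at row 3 (u3 leaves); pivot element 3.
Pivot on row 3; the z-row RHS becomes 0 − (-6)·2 = 12.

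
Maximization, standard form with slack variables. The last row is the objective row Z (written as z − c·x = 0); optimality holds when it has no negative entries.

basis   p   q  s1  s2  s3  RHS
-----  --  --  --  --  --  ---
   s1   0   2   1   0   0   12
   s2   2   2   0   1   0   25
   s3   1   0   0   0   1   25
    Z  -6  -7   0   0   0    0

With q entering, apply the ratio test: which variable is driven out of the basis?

Column q entries and ratios — s1: 12/2 = 6; s2: 25/2 = 25/2; s3: 0 ≤ 0, skip.
Smallest ratio is 6 in the row of s1, so s1 leaves.

s1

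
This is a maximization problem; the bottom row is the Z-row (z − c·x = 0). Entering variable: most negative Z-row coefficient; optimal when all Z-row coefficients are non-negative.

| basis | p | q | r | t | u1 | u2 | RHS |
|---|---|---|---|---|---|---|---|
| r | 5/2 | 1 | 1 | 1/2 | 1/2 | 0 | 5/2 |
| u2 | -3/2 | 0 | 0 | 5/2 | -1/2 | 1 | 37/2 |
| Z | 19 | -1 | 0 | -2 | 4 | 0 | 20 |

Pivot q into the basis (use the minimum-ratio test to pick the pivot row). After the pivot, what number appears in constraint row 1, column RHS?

5/2

Ratio test on column q — row 1: (5/2)/1 = 5/2; row 2: entry 0 ≤ 0. Minimum is 5/2 at row 1 (r leaves); pivot element 1.
Divide row 1 by 1; eliminate column q from the other rows.
In the new row 1, the RHS entry is the old entry divided by the pivot: (5/2)/1 = 5/2.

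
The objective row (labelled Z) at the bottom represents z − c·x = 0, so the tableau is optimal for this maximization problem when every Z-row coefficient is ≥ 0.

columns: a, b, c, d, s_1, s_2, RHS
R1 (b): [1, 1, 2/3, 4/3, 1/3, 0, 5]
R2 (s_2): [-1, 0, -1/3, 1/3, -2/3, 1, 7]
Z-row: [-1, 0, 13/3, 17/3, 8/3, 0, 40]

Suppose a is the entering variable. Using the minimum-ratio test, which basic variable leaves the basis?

Column a entries and ratios — b: 5/1 = 5; s_2: -1 ≤ 0, skip.
Smallest ratio is 5 in the row of b, so b leaves.

b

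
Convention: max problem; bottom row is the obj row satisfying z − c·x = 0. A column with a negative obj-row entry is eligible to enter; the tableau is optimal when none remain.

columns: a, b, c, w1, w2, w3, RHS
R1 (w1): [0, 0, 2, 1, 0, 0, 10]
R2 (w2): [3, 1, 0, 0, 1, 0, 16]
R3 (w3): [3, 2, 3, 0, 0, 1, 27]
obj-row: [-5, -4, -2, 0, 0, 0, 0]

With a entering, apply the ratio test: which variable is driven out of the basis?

Column a entries and ratios — w1: 0 ≤ 0, skip; w2: 16/3 = 16/3; w3: 27/3 = 9.
Smallest ratio is 16/3 in the row of w2, so w2 leaves.

w2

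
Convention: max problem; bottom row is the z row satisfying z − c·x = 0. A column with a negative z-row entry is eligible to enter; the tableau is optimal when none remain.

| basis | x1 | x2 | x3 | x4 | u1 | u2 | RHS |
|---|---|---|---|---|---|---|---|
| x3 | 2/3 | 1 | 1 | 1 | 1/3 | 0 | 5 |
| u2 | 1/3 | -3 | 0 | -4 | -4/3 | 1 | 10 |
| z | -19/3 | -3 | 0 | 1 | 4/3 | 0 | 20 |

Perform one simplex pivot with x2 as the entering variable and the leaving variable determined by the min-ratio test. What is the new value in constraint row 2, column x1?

7/3

Ratio test on column x2 — row 1: 5/1 = 5; row 2: entry -3 ≤ 0. Minimum is 5 at row 1 (x3 leaves); pivot element 1.
Divide row 1 by 1; eliminate column x2 from the other rows.
Row 2 update in column x1: 1/3 − (-3)·(2/3) = 7/3.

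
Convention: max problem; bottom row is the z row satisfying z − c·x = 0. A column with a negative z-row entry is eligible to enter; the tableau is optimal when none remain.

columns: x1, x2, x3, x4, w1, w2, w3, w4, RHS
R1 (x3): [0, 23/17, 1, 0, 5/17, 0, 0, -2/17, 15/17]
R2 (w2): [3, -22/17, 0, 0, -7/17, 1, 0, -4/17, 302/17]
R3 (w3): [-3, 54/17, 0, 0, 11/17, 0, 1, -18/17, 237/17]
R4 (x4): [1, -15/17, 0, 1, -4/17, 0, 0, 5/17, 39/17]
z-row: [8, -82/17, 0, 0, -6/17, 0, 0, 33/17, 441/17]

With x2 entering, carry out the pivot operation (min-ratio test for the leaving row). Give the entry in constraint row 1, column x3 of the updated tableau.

Ratio test on column x2 — row 1: (15/17)/(23/17) = 15/23; row 2: entry -22/17 ≤ 0; row 3: (237/17)/(54/17) = 79/18; row 4: entry -15/17 ≤ 0. Minimum is 15/23 at row 1 (x3 leaves); pivot element 23/17.
Divide row 1 by 23/17; eliminate column x2 from the other rows.
In the new row 1, the x3 entry is the old entry divided by the pivot: 1/(23/17) = 17/23.

17/23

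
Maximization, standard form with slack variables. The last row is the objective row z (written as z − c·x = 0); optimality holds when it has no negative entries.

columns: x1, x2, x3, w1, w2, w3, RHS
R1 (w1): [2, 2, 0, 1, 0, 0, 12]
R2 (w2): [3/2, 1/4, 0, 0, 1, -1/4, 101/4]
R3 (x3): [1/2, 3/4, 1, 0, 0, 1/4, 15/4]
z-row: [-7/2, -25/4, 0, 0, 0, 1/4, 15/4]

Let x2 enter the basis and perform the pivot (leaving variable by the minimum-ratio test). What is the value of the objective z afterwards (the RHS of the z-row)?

35

Ratio test on column x2 — row 1: 12/2 = 6; row 2: (101/4)/(1/4) = 101; row 3: (15/4)/(3/4) = 5. Minimum is 5 at row 3 (x3 leaves); pivot element 3/4.
Pivot on row 3; the z-row RHS becomes 15/4 − (-25/4)·5 = 35.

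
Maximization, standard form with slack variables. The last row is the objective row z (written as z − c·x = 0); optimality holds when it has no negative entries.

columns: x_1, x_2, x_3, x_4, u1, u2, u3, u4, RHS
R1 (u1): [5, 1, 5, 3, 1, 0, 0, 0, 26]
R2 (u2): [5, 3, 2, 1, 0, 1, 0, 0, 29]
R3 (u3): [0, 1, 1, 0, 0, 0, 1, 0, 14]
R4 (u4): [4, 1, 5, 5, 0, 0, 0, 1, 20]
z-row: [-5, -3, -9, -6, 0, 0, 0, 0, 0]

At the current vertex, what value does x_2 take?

x_2 is not in the basis, so in the current basic feasible solution x_2 = 0.

0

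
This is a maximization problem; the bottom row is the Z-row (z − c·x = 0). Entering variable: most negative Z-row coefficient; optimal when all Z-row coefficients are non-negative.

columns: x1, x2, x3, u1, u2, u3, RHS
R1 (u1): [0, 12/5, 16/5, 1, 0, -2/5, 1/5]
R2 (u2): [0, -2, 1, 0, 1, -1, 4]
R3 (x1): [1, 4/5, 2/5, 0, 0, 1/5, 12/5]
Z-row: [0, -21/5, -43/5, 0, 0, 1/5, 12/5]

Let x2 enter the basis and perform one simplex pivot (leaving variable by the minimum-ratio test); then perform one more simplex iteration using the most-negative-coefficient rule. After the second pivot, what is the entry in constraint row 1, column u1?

Ratio test on column x2 — row 1: (1/5)/(12/5) = 1/12; row 2: entry -2 ≤ 0; row 3: (12/5)/(4/5) = 3. Minimum is 1/12 at row 1 (u1 leaves); pivot element 12/5.
Divide row 1 by 12/5; eliminate column x2 from the other rows.
Second iteration: most negative Z-row entry is -3 in column x3, so x3 enters.
Ratio test on column x3 — row 1: (1/12)/(4/3) = 1/16; row 2: (25/6)/(11/3) = 25/22; row 3: entry -2/3 ≤ 0. Minimum is 1/16 at row 1 (x2 leaves); pivot element 4/3.
Divide row 1 by 4/3; eliminate column x3 from the other rows.
After both pivots, the entry at constraint row 1, column u1 is 5/16.

5/16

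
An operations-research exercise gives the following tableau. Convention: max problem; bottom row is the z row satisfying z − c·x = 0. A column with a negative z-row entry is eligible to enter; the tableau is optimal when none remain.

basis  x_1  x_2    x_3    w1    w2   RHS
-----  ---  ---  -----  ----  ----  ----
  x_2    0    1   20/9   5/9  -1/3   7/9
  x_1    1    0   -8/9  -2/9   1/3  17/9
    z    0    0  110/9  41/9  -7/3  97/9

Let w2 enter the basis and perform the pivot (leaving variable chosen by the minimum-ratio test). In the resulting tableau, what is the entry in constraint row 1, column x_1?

1

Ratio test on column w2 — row 1: entry -1/3 ≤ 0; row 2: (17/9)/(1/3) = 17/3. Minimum is 17/3 at row 2 (x_1 leaves); pivot element 1/3.
Divide row 2 by 1/3; eliminate column w2 from the other rows.
Row 1 update in column x_1: 0 − (-1/3)·3 = 1.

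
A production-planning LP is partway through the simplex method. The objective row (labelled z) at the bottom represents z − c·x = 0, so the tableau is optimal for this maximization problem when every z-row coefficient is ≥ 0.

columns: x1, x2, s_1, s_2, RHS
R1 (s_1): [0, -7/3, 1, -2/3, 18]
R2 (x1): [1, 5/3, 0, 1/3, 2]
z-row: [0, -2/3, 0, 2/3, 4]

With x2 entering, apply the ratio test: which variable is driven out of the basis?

x1

Column x2 entries and ratios — s_1: -7/3 ≤ 0, skip; x1: 2/(5/3) = 6/5.
Smallest ratio is 6/5 in the row of x1, so x1 leaves.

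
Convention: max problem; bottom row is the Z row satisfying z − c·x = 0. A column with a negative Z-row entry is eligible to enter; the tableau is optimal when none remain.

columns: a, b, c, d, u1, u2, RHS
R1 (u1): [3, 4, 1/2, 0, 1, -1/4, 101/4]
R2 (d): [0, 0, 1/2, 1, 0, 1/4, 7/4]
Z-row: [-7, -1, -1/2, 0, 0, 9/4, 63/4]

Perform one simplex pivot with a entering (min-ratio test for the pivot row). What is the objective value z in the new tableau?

224/3

Ratio test on column a — row 1: (101/4)/3 = 101/12; row 2: entry 0 ≤ 0. Minimum is 101/12 at row 1 (u1 leaves); pivot element 3.
Pivot on row 1; the Z-row RHS becomes 63/4 − (-7)·(101/12) = 224/3.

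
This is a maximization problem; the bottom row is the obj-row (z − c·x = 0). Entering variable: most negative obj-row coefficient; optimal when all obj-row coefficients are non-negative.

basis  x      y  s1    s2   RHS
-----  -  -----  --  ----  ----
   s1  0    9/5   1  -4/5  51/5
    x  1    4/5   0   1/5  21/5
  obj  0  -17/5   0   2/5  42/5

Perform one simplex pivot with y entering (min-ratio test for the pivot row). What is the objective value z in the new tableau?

105/4

Ratio test on column y — row 1: (51/5)/(9/5) = 17/3; row 2: (21/5)/(4/5) = 21/4. Minimum is 21/4 at row 2 (x leaves); pivot element 4/5.
Pivot on row 2; the obj-row RHS becomes 42/5 − (-17/5)·(21/4) = 105/4.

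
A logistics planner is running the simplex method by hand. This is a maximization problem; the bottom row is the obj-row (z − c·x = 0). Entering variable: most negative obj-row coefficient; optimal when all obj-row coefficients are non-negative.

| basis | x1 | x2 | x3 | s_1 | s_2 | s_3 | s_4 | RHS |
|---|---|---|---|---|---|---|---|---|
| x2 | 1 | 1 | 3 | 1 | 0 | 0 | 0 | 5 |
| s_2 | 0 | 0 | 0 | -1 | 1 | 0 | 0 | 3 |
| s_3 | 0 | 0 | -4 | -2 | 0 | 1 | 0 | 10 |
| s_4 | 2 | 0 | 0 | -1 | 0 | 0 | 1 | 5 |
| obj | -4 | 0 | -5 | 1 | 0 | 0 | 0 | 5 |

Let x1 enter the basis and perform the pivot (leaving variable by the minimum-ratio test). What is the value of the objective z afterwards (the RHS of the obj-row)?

Ratio test on column x1 — row 1: 5/1 = 5; row 2: entry 0 ≤ 0; row 3: entry 0 ≤ 0; row 4: 5/2 = 5/2. Minimum is 5/2 at row 4 (s_4 leaves); pivot element 2.
Pivot on row 4; the obj-row RHS becomes 5 − (-4)·(5/2) = 15.

15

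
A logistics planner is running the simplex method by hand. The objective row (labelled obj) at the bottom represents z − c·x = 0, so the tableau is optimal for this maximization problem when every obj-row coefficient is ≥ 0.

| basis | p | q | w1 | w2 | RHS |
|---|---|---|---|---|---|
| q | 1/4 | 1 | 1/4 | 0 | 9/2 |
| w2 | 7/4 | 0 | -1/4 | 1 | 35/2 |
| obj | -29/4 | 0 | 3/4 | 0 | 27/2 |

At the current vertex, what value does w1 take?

0

w1 is not in the basis, so in the current basic feasible solution w1 = 0.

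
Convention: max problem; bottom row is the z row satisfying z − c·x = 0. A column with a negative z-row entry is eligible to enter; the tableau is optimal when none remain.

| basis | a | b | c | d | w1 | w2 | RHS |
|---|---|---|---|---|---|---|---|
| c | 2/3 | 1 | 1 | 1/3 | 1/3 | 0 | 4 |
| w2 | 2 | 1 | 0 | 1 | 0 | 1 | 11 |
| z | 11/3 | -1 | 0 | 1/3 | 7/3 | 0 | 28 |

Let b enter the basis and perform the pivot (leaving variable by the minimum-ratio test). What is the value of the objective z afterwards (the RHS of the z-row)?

32

Ratio test on column b — row 1: 4/1 = 4; row 2: 11/1 = 11. Minimum is 4 at row 1 (c leaves); pivot element 1.
Pivot on row 1; the z-row RHS becomes 28 − (-1)·4 = 32.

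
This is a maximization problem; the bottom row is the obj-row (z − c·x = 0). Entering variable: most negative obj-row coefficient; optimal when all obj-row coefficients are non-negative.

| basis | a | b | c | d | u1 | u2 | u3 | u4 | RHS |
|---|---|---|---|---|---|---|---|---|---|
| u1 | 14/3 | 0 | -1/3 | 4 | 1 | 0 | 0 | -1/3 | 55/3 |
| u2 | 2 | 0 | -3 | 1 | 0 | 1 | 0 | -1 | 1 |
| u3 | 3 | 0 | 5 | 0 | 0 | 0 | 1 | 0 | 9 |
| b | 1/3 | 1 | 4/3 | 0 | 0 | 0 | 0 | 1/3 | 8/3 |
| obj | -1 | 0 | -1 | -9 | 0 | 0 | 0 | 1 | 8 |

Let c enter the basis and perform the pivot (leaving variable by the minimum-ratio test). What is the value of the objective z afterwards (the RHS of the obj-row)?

49/5

Ratio test on column c — row 1: entry -1/3 ≤ 0; row 2: entry -3 ≤ 0; row 3: 9/5 = 9/5; row 4: (8/3)/(4/3) = 2. Minimum is 9/5 at row 3 (u3 leaves); pivot element 5.
Pivot on row 3; the obj-row RHS becomes 8 − (-1)·(9/5) = 49/5.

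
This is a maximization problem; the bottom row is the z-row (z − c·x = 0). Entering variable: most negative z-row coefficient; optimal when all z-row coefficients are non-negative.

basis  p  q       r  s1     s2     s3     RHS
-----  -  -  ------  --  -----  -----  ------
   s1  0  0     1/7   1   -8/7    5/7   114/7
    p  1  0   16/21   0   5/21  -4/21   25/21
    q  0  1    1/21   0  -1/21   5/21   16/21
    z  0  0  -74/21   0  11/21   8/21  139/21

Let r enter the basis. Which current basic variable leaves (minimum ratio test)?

Column r entries and ratios — s1: (114/7)/(1/7) = 114; p: (25/21)/(16/21) = 25/16; q: (16/21)/(1/21) = 16.
Smallest ratio is 25/16 in the row of p, so p leaves.

p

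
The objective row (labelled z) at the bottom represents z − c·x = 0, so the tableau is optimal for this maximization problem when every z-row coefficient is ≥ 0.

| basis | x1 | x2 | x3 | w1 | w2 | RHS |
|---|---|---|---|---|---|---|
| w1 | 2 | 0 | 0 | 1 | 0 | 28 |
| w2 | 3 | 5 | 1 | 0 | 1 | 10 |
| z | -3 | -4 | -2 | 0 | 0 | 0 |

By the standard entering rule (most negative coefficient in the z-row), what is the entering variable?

Negative z-row entries: x1: -3, x2: -4, x3: -2.
The most negative is -4 in column x2, so x2 enters.

x2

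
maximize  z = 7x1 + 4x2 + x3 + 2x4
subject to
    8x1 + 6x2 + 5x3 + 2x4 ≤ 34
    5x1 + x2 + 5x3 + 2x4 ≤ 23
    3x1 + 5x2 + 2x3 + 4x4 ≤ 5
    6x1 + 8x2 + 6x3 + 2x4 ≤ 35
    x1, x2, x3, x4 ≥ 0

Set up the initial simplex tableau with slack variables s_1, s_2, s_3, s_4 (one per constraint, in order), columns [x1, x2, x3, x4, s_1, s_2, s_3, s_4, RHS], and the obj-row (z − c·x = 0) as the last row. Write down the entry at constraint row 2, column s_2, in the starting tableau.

1

Slack s_2 belongs to constraint 2; its column is the unit vector e_2, so the entry in row 2 is 1.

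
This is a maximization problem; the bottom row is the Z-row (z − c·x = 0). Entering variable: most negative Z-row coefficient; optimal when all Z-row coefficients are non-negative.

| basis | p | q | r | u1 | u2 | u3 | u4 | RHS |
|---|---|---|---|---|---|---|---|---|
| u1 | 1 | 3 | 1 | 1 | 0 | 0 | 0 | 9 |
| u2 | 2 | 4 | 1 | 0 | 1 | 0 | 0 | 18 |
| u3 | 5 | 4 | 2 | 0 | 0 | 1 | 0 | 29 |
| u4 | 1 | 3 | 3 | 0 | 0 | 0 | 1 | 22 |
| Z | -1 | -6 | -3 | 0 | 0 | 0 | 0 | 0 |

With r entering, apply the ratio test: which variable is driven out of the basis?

Column r entries and ratios — u1: 9/1 = 9; u2: 18/1 = 18; u3: 29/2 = 29/2; u4: 22/3 = 22/3.
Smallest ratio is 22/3 in the row of u4, so u4 leaves.

u4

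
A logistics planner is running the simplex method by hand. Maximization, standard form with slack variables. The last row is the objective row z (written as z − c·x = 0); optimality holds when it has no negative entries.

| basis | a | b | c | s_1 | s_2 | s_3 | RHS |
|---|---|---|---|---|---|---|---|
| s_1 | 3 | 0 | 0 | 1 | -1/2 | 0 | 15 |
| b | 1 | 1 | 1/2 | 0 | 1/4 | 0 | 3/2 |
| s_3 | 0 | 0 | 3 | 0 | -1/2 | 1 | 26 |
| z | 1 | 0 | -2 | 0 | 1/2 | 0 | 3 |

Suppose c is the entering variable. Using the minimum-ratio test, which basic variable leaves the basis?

b

Column c entries and ratios — s_1: 0 ≤ 0, skip; b: (3/2)/(1/2) = 3; s_3: 26/3 = 26/3.
Smallest ratio is 3 in the row of b, so b leaves.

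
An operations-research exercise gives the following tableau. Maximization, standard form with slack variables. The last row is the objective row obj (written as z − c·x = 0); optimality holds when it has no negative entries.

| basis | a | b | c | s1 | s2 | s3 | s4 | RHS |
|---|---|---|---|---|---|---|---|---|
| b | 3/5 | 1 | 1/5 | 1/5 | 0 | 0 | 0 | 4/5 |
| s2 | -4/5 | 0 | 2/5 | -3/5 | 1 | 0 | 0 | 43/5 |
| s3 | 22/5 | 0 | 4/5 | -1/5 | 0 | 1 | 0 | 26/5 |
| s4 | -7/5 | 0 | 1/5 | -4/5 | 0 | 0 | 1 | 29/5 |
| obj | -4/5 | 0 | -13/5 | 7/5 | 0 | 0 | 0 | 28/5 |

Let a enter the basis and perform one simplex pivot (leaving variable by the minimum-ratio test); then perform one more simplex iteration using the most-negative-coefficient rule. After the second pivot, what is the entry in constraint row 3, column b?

-2

Ratio test on column a — row 1: (4/5)/(3/5) = 4/3; row 2: entry -4/5 ≤ 0; row 3: (26/5)/(22/5) = 13/11; row 4: entry -7/5 ≤ 0. Minimum is 13/11 at row 3 (s3 leaves); pivot element 22/5.
Divide row 3 by 22/5; eliminate column a from the other rows.
Second iteration: most negative obj-row entry is -27/11 in column c, so c enters.
Ratio test on column c — row 1: (1/11)/(1/11) = 1; row 2: (105/11)/(6/11) = 35/2; row 3: (13/11)/(2/11) = 13/2; row 4: (82/11)/(5/11) = 82/5. Minimum is 1 at row 1 (b leaves); pivot element 1/11.
Divide row 1 by 1/11; eliminate column c from the other rows.
After both pivots, the entry at constraint row 3, column b is -2.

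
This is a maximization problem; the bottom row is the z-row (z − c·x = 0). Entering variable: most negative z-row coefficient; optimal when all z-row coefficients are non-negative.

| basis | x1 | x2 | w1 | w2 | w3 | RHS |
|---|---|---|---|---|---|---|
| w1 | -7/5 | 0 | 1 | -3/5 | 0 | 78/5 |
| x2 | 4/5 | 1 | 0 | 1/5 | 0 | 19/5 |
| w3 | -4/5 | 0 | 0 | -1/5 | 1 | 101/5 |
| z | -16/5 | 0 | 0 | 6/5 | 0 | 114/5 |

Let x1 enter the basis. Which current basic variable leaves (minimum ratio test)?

x2

Column x1 entries and ratios — w1: -7/5 ≤ 0, skip; x2: (19/5)/(4/5) = 19/4; w3: -4/5 ≤ 0, skip.
Smallest ratio is 19/4 in the row of x2, so x2 leaves.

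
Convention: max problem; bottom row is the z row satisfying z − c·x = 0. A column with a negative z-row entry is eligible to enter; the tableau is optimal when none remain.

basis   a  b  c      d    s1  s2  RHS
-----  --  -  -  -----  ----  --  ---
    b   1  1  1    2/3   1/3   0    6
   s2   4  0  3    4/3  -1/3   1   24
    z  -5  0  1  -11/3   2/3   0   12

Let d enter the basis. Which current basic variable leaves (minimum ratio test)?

b

Column d entries and ratios — b: 6/(2/3) = 9; s2: 24/(4/3) = 18.
Smallest ratio is 9 in the row of b, so b leaves.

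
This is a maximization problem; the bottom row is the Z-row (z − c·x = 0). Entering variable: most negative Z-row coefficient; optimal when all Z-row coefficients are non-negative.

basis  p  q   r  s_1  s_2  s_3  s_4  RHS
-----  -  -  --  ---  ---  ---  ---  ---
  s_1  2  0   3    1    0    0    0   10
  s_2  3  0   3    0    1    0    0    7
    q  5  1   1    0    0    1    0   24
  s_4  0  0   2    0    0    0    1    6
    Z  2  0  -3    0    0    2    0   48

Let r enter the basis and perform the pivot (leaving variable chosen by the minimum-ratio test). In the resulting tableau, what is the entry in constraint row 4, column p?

-2

Ratio test on column r — row 1: 10/3 = 10/3; row 2: 7/3 = 7/3; row 3: 24/1 = 24; row 4: 6/2 = 3. Minimum is 7/3 at row 2 (s_2 leaves); pivot element 3.
Divide row 2 by 3; eliminate column r from the other rows.
Row 4 update in column p: 0 − 2·1 = -2.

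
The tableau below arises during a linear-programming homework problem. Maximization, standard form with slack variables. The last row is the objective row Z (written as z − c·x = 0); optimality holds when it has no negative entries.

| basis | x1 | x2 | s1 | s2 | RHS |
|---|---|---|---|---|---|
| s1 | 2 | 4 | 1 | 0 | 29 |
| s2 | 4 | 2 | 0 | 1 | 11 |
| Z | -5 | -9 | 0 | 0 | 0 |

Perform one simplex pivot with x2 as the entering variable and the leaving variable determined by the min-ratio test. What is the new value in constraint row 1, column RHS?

7

Ratio test on column x2 — row 1: 29/4 = 29/4; row 2: 11/2 = 11/2. Minimum is 11/2 at row 2 (s2 leaves); pivot element 2.
Divide row 2 by 2; eliminate column x2 from the other rows.
Row 1 update in column RHS: 29 − 4·(11/2) = 7.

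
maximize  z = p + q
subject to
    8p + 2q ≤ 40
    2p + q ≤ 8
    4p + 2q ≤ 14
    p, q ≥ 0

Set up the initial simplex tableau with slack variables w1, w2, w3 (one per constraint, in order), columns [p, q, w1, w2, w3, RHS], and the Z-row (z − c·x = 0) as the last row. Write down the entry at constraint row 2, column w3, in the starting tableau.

0

Slack w3 belongs to constraint 3; its column is the unit vector e_3, so the entry in row 2 is 0.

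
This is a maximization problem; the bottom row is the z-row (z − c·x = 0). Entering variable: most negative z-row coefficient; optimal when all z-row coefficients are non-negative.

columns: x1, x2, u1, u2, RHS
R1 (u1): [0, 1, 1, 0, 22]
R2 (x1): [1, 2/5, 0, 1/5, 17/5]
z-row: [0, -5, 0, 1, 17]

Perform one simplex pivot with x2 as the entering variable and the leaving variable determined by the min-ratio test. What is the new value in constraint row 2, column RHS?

Ratio test on column x2 — row 1: 22/1 = 22; row 2: (17/5)/(2/5) = 17/2. Minimum is 17/2 at row 2 (x1 leaves); pivot element 2/5.
Divide row 2 by 2/5; eliminate column x2 from the other rows.
In the new row 2, the RHS entry is the old entry divided by the pivot: (17/5)/(2/5) = 17/2.

17/2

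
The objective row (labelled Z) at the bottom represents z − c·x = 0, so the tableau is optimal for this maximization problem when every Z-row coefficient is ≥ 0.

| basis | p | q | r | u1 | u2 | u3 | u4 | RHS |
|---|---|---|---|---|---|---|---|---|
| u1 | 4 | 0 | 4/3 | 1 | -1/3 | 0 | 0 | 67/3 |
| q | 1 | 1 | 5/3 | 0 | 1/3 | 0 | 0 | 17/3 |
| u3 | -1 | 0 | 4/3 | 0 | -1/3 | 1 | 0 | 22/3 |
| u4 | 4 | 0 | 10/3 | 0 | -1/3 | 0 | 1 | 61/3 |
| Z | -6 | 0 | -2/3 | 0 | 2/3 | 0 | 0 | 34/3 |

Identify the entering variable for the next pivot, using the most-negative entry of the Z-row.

Negative Z-row entries: p: -6, r: -2/3.
The most negative is -6 in column p, so p enters.

p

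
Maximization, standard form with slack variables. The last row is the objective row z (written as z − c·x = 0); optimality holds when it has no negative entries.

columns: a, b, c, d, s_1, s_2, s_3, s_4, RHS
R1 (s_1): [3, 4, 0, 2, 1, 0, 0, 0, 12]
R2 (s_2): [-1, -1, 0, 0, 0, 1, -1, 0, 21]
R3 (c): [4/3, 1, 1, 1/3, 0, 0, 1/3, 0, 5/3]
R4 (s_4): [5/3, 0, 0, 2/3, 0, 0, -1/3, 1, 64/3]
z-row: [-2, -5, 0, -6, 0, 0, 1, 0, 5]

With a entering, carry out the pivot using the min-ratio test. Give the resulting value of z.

15/2

Ratio test on column a — row 1: 12/3 = 4; row 2: entry -1 ≤ 0; row 3: (5/3)/(4/3) = 5/4; row 4: (64/3)/(5/3) = 64/5. Minimum is 5/4 at row 3 (c leaves); pivot element 4/3.
Pivot on row 3; the z-row RHS becomes 5 − (-2)·(5/4) = 15/2.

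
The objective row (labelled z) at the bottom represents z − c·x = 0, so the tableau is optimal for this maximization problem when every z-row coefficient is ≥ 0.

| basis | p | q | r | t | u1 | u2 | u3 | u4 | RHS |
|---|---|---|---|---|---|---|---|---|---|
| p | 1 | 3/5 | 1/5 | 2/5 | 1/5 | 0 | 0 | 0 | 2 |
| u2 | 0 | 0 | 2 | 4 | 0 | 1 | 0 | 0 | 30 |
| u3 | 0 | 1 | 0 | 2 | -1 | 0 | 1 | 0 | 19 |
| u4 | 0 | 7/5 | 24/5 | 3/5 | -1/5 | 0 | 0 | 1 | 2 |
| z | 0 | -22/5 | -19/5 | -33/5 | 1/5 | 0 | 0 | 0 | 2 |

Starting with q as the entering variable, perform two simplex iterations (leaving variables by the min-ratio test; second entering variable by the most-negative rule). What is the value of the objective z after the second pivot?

Ratio test on column q — row 1: 2/(3/5) = 10/3; row 2: entry 0 ≤ 0; row 3: 19/1 = 19; row 4: 2/(7/5) = 10/7. Minimum is 10/7 at row 4 (u4 leaves); pivot element 7/5.
Pivot on row 4; the z-row RHS becomes 2 − (-22/5)·(10/7) = 58/7.
Next entering variable (most negative z-row entry -33/7): t.
Ratio test on column t — row 1: (8/7)/(1/7) = 8; row 2: 30/4 = 15/2; row 3: (123/7)/(11/7) = 123/11; row 4: (10/7)/(3/7) = 10/3. Minimum is 10/3 at row 4 (q leaves); pivot element 3/7.
After the second pivot the z-row RHS is 58/7 − (-33/7)·(10/3) = 24.

24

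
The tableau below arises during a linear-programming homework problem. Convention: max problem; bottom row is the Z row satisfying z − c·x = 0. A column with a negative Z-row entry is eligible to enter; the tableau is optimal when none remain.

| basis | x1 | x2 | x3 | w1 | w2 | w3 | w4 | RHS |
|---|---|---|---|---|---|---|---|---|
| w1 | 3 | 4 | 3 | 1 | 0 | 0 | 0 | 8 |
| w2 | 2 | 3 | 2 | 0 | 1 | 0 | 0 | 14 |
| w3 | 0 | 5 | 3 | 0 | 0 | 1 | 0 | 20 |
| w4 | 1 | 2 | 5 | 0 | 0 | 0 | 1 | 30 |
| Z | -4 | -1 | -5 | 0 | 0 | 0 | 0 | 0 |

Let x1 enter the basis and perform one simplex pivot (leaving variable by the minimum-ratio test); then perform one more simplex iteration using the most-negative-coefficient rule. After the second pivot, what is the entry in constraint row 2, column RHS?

26/3

Ratio test on column x1 — row 1: 8/3 = 8/3; row 2: 14/2 = 7; row 3: entry 0 ≤ 0; row 4: 30/1 = 30. Minimum is 8/3 at row 1 (w1 leaves); pivot element 3.
Divide row 1 by 3; eliminate column x1 from the other rows.
Second iteration: most negative Z-row entry is -1 in column x3, so x3 enters.
Ratio test on column x3 — row 1: (8/3)/1 = 8/3; row 2: entry 0 ≤ 0; row 3: 20/3 = 20/3; row 4: (82/3)/4 = 41/6. Minimum is 8/3 at row 1 (x1 leaves); pivot element 1.
Divide row 1 by 1; eliminate column x3 from the other rows.
After both pivots, the entry at constraint row 2, column RHS is 26/3.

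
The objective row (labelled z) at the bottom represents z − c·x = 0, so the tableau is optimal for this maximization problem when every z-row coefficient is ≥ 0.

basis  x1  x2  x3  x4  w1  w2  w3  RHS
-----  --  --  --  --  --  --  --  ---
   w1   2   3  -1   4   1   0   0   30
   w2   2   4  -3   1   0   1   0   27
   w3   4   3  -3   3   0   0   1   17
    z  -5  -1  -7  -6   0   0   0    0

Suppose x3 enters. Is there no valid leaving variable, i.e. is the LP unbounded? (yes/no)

Every constraint-row entry in column x3 is ≤ 0, so increasing x3 is unbounded.

yes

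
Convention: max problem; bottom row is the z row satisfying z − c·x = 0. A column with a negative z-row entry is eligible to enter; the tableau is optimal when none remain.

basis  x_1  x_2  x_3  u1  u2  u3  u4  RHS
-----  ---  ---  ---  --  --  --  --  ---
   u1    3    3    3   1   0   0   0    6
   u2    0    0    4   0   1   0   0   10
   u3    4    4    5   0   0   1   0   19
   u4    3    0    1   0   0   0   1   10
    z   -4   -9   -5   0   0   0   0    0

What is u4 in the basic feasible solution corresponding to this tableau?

10

u4 is basic (row 4); its value is the RHS of that row, 10.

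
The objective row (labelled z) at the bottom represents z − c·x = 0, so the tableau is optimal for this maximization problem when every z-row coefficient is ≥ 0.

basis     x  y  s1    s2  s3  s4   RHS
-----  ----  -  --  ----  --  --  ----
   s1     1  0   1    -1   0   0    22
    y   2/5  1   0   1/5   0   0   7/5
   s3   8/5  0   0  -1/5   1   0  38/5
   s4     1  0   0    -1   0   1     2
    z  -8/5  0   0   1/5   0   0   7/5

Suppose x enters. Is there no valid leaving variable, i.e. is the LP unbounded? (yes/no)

Column x has positive entries in row(s) 1, 2, 3, 4, so the ratio test bounds it — not unbounded.

no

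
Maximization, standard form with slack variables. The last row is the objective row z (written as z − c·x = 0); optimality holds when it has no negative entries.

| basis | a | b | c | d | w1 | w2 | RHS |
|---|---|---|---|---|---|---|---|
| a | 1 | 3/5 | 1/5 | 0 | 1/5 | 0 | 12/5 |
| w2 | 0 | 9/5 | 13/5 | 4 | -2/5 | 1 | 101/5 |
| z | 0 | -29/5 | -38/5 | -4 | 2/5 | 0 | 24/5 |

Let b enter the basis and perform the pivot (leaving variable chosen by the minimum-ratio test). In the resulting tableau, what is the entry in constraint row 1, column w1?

Ratio test on column b — row 1: (12/5)/(3/5) = 4; row 2: (101/5)/(9/5) = 101/9. Minimum is 4 at row 1 (a leaves); pivot element 3/5.
Divide row 1 by 3/5; eliminate column b from the other rows.
In the new row 1, the w1 entry is the old entry divided by the pivot: (1/5)/(3/5) = 1/3.

1/3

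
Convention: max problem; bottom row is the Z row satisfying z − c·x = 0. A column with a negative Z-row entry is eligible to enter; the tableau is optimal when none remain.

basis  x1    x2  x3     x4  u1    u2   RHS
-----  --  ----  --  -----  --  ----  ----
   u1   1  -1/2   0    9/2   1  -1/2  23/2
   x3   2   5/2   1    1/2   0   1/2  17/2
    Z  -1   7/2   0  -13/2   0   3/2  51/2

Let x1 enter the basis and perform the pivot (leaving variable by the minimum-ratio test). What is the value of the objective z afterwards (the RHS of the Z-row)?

119/4

Ratio test on column x1 — row 1: (23/2)/1 = 23/2; row 2: (17/2)/2 = 17/4. Minimum is 17/4 at row 2 (x3 leaves); pivot element 2.
Pivot on row 2; the Z-row RHS becomes 51/2 − (-1)·(17/4) = 119/4.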